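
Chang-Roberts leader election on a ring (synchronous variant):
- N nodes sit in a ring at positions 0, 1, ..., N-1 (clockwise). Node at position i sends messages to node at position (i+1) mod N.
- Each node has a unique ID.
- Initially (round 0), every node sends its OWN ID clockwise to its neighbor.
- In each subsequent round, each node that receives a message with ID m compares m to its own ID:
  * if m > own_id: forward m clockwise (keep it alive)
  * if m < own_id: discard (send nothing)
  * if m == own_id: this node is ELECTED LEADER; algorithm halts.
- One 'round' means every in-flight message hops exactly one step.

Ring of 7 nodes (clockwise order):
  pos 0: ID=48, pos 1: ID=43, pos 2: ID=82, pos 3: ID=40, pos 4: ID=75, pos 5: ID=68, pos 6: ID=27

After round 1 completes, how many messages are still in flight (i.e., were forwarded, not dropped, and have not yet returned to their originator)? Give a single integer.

Round 1: pos1(id43) recv 48: fwd; pos2(id82) recv 43: drop; pos3(id40) recv 82: fwd; pos4(id75) recv 40: drop; pos5(id68) recv 75: fwd; pos6(id27) recv 68: fwd; pos0(id48) recv 27: drop
After round 1: 4 messages still in flight

Answer: 4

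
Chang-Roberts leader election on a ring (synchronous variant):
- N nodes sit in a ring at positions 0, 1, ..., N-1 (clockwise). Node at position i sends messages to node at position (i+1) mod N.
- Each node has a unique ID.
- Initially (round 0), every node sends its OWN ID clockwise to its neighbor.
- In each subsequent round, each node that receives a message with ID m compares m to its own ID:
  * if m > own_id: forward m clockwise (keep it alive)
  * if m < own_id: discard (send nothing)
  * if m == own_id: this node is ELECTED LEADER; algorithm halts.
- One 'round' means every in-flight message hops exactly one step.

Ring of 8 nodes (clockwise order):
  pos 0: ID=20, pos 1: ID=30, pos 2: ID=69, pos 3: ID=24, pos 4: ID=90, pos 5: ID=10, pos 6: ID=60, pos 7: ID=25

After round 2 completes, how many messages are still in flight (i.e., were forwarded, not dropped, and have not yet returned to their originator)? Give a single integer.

Round 1: pos1(id30) recv 20: drop; pos2(id69) recv 30: drop; pos3(id24) recv 69: fwd; pos4(id90) recv 24: drop; pos5(id10) recv 90: fwd; pos6(id60) recv 10: drop; pos7(id25) recv 60: fwd; pos0(id20) recv 25: fwd
Round 2: pos4(id90) recv 69: drop; pos6(id60) recv 90: fwd; pos0(id20) recv 60: fwd; pos1(id30) recv 25: drop
After round 2: 2 messages still in flight

Answer: 2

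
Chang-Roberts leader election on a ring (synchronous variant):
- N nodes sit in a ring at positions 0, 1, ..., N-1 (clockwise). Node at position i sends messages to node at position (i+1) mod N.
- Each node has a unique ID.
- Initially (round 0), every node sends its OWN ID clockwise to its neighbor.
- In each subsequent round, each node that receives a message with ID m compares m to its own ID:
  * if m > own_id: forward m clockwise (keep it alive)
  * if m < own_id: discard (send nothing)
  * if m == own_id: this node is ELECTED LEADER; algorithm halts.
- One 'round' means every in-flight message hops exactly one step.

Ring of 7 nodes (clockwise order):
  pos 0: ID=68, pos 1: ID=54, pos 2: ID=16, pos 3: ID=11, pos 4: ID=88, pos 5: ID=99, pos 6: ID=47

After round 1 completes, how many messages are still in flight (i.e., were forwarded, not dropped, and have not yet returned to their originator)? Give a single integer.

Round 1: pos1(id54) recv 68: fwd; pos2(id16) recv 54: fwd; pos3(id11) recv 16: fwd; pos4(id88) recv 11: drop; pos5(id99) recv 88: drop; pos6(id47) recv 99: fwd; pos0(id68) recv 47: drop
After round 1: 4 messages still in flight

Answer: 4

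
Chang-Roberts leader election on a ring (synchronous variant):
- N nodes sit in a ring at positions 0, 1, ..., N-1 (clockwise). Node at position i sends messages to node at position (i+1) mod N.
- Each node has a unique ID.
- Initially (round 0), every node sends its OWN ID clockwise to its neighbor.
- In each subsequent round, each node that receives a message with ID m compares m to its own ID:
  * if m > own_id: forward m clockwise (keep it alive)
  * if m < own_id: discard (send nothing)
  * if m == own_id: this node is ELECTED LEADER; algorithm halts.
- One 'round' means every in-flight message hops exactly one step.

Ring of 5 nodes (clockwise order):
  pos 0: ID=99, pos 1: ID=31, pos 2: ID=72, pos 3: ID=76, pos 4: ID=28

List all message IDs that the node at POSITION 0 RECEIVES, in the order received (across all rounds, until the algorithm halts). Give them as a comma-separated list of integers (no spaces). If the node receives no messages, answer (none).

Answer: 28,76,99

Derivation:
Round 1: pos1(id31) recv 99: fwd; pos2(id72) recv 31: drop; pos3(id76) recv 72: drop; pos4(id28) recv 76: fwd; pos0(id99) recv 28: drop
Round 2: pos2(id72) recv 99: fwd; pos0(id99) recv 76: drop
Round 3: pos3(id76) recv 99: fwd
Round 4: pos4(id28) recv 99: fwd
Round 5: pos0(id99) recv 99: ELECTED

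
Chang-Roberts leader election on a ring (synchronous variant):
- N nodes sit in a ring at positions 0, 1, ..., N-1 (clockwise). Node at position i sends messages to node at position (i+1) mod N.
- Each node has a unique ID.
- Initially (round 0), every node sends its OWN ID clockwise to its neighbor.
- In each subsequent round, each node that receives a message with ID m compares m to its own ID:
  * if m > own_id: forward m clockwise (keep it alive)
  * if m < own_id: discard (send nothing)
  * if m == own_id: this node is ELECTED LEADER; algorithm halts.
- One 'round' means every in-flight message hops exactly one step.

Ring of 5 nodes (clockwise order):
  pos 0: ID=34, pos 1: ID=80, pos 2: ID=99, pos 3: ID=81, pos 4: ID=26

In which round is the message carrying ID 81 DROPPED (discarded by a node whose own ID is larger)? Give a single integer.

Answer: 4

Derivation:
Round 1: pos1(id80) recv 34: drop; pos2(id99) recv 80: drop; pos3(id81) recv 99: fwd; pos4(id26) recv 81: fwd; pos0(id34) recv 26: drop
Round 2: pos4(id26) recv 99: fwd; pos0(id34) recv 81: fwd
Round 3: pos0(id34) recv 99: fwd; pos1(id80) recv 81: fwd
Round 4: pos1(id80) recv 99: fwd; pos2(id99) recv 81: drop
Round 5: pos2(id99) recv 99: ELECTED
Message ID 81 originates at pos 3; dropped at pos 2 in round 4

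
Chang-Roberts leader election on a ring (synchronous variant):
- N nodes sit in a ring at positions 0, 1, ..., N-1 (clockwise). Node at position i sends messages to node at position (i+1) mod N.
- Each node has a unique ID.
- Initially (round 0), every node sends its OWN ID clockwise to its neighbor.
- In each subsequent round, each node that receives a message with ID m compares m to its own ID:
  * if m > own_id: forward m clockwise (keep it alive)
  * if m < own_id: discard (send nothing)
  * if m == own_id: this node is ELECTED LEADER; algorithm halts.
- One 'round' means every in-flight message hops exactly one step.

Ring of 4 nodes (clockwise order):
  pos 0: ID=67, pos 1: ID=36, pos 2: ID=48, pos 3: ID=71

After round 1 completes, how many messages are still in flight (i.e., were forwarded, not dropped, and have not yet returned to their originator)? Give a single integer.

Answer: 2

Derivation:
Round 1: pos1(id36) recv 67: fwd; pos2(id48) recv 36: drop; pos3(id71) recv 48: drop; pos0(id67) recv 71: fwd
After round 1: 2 messages still in flight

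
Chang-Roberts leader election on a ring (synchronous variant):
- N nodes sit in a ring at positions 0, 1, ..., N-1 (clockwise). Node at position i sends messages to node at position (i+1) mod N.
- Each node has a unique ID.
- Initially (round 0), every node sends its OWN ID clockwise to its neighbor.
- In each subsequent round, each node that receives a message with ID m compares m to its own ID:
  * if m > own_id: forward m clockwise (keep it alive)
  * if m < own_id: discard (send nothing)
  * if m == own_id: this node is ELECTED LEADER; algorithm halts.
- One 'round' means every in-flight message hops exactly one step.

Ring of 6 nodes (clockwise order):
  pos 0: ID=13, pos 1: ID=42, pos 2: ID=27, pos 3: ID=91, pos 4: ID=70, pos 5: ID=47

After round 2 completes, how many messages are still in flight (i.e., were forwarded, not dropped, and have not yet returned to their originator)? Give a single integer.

Answer: 3

Derivation:
Round 1: pos1(id42) recv 13: drop; pos2(id27) recv 42: fwd; pos3(id91) recv 27: drop; pos4(id70) recv 91: fwd; pos5(id47) recv 70: fwd; pos0(id13) recv 47: fwd
Round 2: pos3(id91) recv 42: drop; pos5(id47) recv 91: fwd; pos0(id13) recv 70: fwd; pos1(id42) recv 47: fwd
After round 2: 3 messages still in flight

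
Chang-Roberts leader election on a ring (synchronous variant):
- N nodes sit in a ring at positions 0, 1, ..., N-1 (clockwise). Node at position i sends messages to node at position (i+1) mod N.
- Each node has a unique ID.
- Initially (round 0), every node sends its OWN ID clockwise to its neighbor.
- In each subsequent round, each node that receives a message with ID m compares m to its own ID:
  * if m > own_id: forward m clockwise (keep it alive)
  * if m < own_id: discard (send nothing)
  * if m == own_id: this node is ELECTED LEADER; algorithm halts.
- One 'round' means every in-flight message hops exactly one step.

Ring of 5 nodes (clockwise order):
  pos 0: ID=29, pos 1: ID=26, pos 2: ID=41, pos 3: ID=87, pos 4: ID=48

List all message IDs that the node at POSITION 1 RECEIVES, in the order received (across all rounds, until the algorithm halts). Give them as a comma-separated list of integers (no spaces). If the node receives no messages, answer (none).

Round 1: pos1(id26) recv 29: fwd; pos2(id41) recv 26: drop; pos3(id87) recv 41: drop; pos4(id48) recv 87: fwd; pos0(id29) recv 48: fwd
Round 2: pos2(id41) recv 29: drop; pos0(id29) recv 87: fwd; pos1(id26) recv 48: fwd
Round 3: pos1(id26) recv 87: fwd; pos2(id41) recv 48: fwd
Round 4: pos2(id41) recv 87: fwd; pos3(id87) recv 48: drop
Round 5: pos3(id87) recv 87: ELECTED

Answer: 29,48,87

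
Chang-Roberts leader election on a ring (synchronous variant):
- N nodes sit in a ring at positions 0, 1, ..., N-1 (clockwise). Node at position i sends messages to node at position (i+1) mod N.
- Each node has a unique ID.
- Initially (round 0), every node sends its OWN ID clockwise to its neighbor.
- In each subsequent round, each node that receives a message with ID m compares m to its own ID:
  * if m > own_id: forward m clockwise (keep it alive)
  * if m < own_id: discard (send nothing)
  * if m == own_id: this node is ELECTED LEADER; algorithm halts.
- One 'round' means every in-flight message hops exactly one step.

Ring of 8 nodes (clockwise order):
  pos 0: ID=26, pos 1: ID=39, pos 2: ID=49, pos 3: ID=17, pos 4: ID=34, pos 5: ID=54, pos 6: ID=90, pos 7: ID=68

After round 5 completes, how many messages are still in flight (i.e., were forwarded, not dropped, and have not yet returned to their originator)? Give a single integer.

Answer: 2

Derivation:
Round 1: pos1(id39) recv 26: drop; pos2(id49) recv 39: drop; pos3(id17) recv 49: fwd; pos4(id34) recv 17: drop; pos5(id54) recv 34: drop; pos6(id90) recv 54: drop; pos7(id68) recv 90: fwd; pos0(id26) recv 68: fwd
Round 2: pos4(id34) recv 49: fwd; pos0(id26) recv 90: fwd; pos1(id39) recv 68: fwd
Round 3: pos5(id54) recv 49: drop; pos1(id39) recv 90: fwd; pos2(id49) recv 68: fwd
Round 4: pos2(id49) recv 90: fwd; pos3(id17) recv 68: fwd
Round 5: pos3(id17) recv 90: fwd; pos4(id34) recv 68: fwd
After round 5: 2 messages still in flight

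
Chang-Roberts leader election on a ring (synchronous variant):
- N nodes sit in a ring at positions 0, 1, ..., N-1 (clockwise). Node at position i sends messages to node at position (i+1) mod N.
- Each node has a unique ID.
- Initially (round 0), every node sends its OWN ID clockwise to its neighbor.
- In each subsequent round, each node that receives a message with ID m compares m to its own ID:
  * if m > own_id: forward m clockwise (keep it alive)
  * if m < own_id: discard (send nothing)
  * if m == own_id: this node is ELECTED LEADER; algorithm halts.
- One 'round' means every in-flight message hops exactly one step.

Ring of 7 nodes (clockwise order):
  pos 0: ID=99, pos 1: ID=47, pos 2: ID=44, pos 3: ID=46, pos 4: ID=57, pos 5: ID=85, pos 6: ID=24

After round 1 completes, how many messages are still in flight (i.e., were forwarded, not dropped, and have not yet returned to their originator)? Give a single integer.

Answer: 3

Derivation:
Round 1: pos1(id47) recv 99: fwd; pos2(id44) recv 47: fwd; pos3(id46) recv 44: drop; pos4(id57) recv 46: drop; pos5(id85) recv 57: drop; pos6(id24) recv 85: fwd; pos0(id99) recv 24: drop
After round 1: 3 messages still in flight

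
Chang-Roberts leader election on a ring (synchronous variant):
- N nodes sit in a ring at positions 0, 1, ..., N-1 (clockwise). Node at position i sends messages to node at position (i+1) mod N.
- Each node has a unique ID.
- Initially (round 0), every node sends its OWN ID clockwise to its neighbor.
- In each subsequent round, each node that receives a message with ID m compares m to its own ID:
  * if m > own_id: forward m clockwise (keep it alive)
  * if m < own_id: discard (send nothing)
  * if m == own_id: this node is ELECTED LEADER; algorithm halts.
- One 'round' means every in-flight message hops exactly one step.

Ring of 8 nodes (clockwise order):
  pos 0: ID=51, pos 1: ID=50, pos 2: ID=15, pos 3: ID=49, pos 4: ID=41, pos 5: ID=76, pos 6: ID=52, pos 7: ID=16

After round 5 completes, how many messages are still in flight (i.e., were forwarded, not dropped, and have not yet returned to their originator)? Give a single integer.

Answer: 2

Derivation:
Round 1: pos1(id50) recv 51: fwd; pos2(id15) recv 50: fwd; pos3(id49) recv 15: drop; pos4(id41) recv 49: fwd; pos5(id76) recv 41: drop; pos6(id52) recv 76: fwd; pos7(id16) recv 52: fwd; pos0(id51) recv 16: drop
Round 2: pos2(id15) recv 51: fwd; pos3(id49) recv 50: fwd; pos5(id76) recv 49: drop; pos7(id16) recv 76: fwd; pos0(id51) recv 52: fwd
Round 3: pos3(id49) recv 51: fwd; pos4(id41) recv 50: fwd; pos0(id51) recv 76: fwd; pos1(id50) recv 52: fwd
Round 4: pos4(id41) recv 51: fwd; pos5(id76) recv 50: drop; pos1(id50) recv 76: fwd; pos2(id15) recv 52: fwd
Round 5: pos5(id76) recv 51: drop; pos2(id15) recv 76: fwd; pos3(id49) recv 52: fwd
After round 5: 2 messages still in flight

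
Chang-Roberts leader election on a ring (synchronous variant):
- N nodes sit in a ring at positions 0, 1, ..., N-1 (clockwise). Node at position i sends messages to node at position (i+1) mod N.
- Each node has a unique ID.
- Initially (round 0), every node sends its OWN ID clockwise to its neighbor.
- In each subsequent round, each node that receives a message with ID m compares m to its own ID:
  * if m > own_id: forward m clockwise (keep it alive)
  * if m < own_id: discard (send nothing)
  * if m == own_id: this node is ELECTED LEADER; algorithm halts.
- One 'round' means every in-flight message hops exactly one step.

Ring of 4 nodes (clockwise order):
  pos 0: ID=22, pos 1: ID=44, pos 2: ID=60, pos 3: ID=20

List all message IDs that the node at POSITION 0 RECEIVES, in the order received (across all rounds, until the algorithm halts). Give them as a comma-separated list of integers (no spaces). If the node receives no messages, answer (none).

Round 1: pos1(id44) recv 22: drop; pos2(id60) recv 44: drop; pos3(id20) recv 60: fwd; pos0(id22) recv 20: drop
Round 2: pos0(id22) recv 60: fwd
Round 3: pos1(id44) recv 60: fwd
Round 4: pos2(id60) recv 60: ELECTED

Answer: 20,60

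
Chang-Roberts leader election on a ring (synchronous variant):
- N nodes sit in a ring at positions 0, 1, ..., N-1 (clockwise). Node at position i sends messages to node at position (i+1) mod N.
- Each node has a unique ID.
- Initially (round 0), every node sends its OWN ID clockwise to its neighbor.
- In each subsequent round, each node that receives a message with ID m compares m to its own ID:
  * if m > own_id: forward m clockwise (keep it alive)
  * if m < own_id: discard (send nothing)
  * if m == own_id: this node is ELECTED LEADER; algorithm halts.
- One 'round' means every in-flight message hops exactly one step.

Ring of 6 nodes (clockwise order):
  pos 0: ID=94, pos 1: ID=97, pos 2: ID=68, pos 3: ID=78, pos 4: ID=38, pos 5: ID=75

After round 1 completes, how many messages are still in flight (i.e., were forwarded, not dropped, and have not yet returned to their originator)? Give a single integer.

Answer: 2

Derivation:
Round 1: pos1(id97) recv 94: drop; pos2(id68) recv 97: fwd; pos3(id78) recv 68: drop; pos4(id38) recv 78: fwd; pos5(id75) recv 38: drop; pos0(id94) recv 75: drop
After round 1: 2 messages still in flight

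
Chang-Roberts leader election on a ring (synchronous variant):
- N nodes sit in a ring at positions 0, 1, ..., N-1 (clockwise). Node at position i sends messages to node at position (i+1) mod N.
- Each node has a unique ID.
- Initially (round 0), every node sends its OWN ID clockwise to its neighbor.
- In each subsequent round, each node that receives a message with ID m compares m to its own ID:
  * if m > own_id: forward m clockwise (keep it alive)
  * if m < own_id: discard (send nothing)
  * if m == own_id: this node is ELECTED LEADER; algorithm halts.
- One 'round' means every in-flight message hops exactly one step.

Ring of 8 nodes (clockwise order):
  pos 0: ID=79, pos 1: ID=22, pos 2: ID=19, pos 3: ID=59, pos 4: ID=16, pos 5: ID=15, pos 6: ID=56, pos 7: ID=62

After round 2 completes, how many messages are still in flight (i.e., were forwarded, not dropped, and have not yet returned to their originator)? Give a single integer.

Round 1: pos1(id22) recv 79: fwd; pos2(id19) recv 22: fwd; pos3(id59) recv 19: drop; pos4(id16) recv 59: fwd; pos5(id15) recv 16: fwd; pos6(id56) recv 15: drop; pos7(id62) recv 56: drop; pos0(id79) recv 62: drop
Round 2: pos2(id19) recv 79: fwd; pos3(id59) recv 22: drop; pos5(id15) recv 59: fwd; pos6(id56) recv 16: drop
After round 2: 2 messages still in flight

Answer: 2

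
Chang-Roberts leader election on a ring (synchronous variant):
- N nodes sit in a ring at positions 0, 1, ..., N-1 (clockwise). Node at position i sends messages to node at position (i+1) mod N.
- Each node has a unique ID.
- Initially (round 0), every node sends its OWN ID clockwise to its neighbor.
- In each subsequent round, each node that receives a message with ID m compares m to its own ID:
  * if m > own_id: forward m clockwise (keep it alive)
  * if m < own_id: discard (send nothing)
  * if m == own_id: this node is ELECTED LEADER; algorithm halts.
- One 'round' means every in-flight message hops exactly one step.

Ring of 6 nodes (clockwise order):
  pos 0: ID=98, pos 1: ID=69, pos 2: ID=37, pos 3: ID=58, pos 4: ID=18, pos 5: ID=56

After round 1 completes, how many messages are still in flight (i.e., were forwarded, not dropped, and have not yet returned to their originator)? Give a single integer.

Answer: 3

Derivation:
Round 1: pos1(id69) recv 98: fwd; pos2(id37) recv 69: fwd; pos3(id58) recv 37: drop; pos4(id18) recv 58: fwd; pos5(id56) recv 18: drop; pos0(id98) recv 56: drop
After round 1: 3 messages still in flight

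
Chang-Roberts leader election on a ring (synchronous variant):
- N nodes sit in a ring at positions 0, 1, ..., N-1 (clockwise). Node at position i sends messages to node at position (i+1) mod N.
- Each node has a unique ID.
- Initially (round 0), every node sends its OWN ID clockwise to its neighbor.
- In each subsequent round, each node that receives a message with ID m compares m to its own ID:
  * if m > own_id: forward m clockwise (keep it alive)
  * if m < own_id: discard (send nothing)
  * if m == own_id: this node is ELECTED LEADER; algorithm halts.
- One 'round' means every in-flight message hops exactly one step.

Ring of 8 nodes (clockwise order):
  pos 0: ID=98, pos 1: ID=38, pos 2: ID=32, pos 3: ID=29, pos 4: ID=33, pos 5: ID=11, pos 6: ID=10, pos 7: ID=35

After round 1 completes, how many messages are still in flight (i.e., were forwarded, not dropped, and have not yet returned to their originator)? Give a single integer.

Answer: 5

Derivation:
Round 1: pos1(id38) recv 98: fwd; pos2(id32) recv 38: fwd; pos3(id29) recv 32: fwd; pos4(id33) recv 29: drop; pos5(id11) recv 33: fwd; pos6(id10) recv 11: fwd; pos7(id35) recv 10: drop; pos0(id98) recv 35: drop
After round 1: 5 messages still in flight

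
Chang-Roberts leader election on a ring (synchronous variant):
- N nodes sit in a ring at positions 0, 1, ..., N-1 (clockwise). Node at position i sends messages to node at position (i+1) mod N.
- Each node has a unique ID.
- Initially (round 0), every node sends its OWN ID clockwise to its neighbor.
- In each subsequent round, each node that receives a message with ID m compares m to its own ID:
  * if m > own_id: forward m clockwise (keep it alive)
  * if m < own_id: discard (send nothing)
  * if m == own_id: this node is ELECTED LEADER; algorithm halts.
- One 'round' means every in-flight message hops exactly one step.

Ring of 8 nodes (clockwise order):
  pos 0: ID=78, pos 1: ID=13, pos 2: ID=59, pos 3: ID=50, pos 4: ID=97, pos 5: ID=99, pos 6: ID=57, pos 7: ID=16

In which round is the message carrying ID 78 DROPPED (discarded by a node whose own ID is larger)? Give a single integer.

Answer: 4

Derivation:
Round 1: pos1(id13) recv 78: fwd; pos2(id59) recv 13: drop; pos3(id50) recv 59: fwd; pos4(id97) recv 50: drop; pos5(id99) recv 97: drop; pos6(id57) recv 99: fwd; pos7(id16) recv 57: fwd; pos0(id78) recv 16: drop
Round 2: pos2(id59) recv 78: fwd; pos4(id97) recv 59: drop; pos7(id16) recv 99: fwd; pos0(id78) recv 57: drop
Round 3: pos3(id50) recv 78: fwd; pos0(id78) recv 99: fwd
Round 4: pos4(id97) recv 78: drop; pos1(id13) recv 99: fwd
Round 5: pos2(id59) recv 99: fwd
Round 6: pos3(id50) recv 99: fwd
Round 7: pos4(id97) recv 99: fwd
Round 8: pos5(id99) recv 99: ELECTED
Message ID 78 originates at pos 0; dropped at pos 4 in round 4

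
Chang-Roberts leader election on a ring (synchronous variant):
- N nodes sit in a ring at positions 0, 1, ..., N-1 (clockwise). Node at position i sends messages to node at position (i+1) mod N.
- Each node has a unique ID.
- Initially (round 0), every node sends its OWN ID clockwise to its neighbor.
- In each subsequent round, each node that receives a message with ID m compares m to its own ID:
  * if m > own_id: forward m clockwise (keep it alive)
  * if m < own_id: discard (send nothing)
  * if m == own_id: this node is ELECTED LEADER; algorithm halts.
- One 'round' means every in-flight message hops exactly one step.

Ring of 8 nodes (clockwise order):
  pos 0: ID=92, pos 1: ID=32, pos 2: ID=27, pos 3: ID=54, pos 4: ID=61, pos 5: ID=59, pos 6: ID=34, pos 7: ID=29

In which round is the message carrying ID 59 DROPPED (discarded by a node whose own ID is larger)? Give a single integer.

Round 1: pos1(id32) recv 92: fwd; pos2(id27) recv 32: fwd; pos3(id54) recv 27: drop; pos4(id61) recv 54: drop; pos5(id59) recv 61: fwd; pos6(id34) recv 59: fwd; pos7(id29) recv 34: fwd; pos0(id92) recv 29: drop
Round 2: pos2(id27) recv 92: fwd; pos3(id54) recv 32: drop; pos6(id34) recv 61: fwd; pos7(id29) recv 59: fwd; pos0(id92) recv 34: drop
Round 3: pos3(id54) recv 92: fwd; pos7(id29) recv 61: fwd; pos0(id92) recv 59: drop
Round 4: pos4(id61) recv 92: fwd; pos0(id92) recv 61: drop
Round 5: pos5(id59) recv 92: fwd
Round 6: pos6(id34) recv 92: fwd
Round 7: pos7(id29) recv 92: fwd
Round 8: pos0(id92) recv 92: ELECTED
Message ID 59 originates at pos 5; dropped at pos 0 in round 3

Answer: 3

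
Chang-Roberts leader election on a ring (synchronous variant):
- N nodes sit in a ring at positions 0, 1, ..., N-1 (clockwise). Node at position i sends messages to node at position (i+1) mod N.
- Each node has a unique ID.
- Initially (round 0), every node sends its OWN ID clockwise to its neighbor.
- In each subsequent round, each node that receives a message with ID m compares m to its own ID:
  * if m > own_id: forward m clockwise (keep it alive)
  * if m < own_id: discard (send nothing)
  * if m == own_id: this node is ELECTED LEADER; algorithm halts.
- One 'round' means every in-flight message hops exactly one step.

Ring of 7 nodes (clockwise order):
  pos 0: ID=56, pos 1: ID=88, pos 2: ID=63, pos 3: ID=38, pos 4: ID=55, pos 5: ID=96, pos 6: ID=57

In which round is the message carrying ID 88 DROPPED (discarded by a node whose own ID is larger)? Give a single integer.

Answer: 4

Derivation:
Round 1: pos1(id88) recv 56: drop; pos2(id63) recv 88: fwd; pos3(id38) recv 63: fwd; pos4(id55) recv 38: drop; pos5(id96) recv 55: drop; pos6(id57) recv 96: fwd; pos0(id56) recv 57: fwd
Round 2: pos3(id38) recv 88: fwd; pos4(id55) recv 63: fwd; pos0(id56) recv 96: fwd; pos1(id88) recv 57: drop
Round 3: pos4(id55) recv 88: fwd; pos5(id96) recv 63: drop; pos1(id88) recv 96: fwd
Round 4: pos5(id96) recv 88: drop; pos2(id63) recv 96: fwd
Round 5: pos3(id38) recv 96: fwd
Round 6: pos4(id55) recv 96: fwd
Round 7: pos5(id96) recv 96: ELECTED
Message ID 88 originates at pos 1; dropped at pos 5 in round 4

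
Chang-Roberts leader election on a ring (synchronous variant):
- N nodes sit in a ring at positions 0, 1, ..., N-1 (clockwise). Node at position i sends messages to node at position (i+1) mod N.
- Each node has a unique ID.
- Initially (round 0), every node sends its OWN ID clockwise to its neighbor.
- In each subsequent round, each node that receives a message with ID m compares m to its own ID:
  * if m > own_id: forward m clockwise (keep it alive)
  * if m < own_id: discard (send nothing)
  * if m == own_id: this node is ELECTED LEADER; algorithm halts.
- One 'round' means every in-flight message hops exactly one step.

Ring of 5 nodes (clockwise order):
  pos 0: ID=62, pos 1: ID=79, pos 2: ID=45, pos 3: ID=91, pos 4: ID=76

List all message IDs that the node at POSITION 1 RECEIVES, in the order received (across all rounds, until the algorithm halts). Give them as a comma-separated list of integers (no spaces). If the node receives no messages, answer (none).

Answer: 62,76,91

Derivation:
Round 1: pos1(id79) recv 62: drop; pos2(id45) recv 79: fwd; pos3(id91) recv 45: drop; pos4(id76) recv 91: fwd; pos0(id62) recv 76: fwd
Round 2: pos3(id91) recv 79: drop; pos0(id62) recv 91: fwd; pos1(id79) recv 76: drop
Round 3: pos1(id79) recv 91: fwd
Round 4: pos2(id45) recv 91: fwd
Round 5: pos3(id91) recv 91: ELECTED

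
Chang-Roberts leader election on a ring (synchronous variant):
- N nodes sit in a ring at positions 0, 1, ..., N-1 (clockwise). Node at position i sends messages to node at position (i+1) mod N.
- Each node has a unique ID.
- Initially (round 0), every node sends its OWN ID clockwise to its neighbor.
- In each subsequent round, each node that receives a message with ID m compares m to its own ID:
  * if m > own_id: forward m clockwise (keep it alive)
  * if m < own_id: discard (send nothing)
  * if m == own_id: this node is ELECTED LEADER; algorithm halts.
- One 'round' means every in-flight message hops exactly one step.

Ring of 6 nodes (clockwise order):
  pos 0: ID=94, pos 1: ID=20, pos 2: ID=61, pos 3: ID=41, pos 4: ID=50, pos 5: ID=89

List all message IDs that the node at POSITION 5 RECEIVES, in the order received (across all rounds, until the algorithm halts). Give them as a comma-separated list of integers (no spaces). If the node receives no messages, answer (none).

Answer: 50,61,94

Derivation:
Round 1: pos1(id20) recv 94: fwd; pos2(id61) recv 20: drop; pos3(id41) recv 61: fwd; pos4(id50) recv 41: drop; pos5(id89) recv 50: drop; pos0(id94) recv 89: drop
Round 2: pos2(id61) recv 94: fwd; pos4(id50) recv 61: fwd
Round 3: pos3(id41) recv 94: fwd; pos5(id89) recv 61: drop
Round 4: pos4(id50) recv 94: fwd
Round 5: pos5(id89) recv 94: fwd
Round 6: pos0(id94) recv 94: ELECTED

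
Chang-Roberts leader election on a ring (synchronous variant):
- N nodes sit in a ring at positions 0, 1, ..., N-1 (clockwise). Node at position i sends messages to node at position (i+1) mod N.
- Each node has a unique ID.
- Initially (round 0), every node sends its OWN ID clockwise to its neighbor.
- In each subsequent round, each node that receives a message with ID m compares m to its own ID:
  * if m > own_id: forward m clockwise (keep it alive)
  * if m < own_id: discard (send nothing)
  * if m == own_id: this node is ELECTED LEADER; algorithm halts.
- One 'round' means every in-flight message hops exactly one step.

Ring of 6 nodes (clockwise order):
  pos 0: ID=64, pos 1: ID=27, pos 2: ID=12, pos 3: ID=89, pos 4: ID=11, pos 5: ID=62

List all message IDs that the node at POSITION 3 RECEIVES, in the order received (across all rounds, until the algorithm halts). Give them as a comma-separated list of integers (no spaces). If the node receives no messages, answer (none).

Round 1: pos1(id27) recv 64: fwd; pos2(id12) recv 27: fwd; pos3(id89) recv 12: drop; pos4(id11) recv 89: fwd; pos5(id62) recv 11: drop; pos0(id64) recv 62: drop
Round 2: pos2(id12) recv 64: fwd; pos3(id89) recv 27: drop; pos5(id62) recv 89: fwd
Round 3: pos3(id89) recv 64: drop; pos0(id64) recv 89: fwd
Round 4: pos1(id27) recv 89: fwd
Round 5: pos2(id12) recv 89: fwd
Round 6: pos3(id89) recv 89: ELECTED

Answer: 12,27,64,89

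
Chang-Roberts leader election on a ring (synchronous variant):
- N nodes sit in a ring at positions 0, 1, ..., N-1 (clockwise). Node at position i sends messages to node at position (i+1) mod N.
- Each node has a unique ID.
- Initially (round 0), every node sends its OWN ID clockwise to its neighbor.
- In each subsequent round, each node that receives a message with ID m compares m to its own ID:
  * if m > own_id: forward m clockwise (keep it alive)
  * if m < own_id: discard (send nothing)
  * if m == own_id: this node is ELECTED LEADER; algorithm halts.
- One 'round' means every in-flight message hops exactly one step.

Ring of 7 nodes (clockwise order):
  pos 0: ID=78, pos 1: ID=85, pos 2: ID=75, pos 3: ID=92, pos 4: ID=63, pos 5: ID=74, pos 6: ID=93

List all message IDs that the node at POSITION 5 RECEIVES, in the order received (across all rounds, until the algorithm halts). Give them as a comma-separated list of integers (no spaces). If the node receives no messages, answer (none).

Round 1: pos1(id85) recv 78: drop; pos2(id75) recv 85: fwd; pos3(id92) recv 75: drop; pos4(id63) recv 92: fwd; pos5(id74) recv 63: drop; pos6(id93) recv 74: drop; pos0(id78) recv 93: fwd
Round 2: pos3(id92) recv 85: drop; pos5(id74) recv 92: fwd; pos1(id85) recv 93: fwd
Round 3: pos6(id93) recv 92: drop; pos2(id75) recv 93: fwd
Round 4: pos3(id92) recv 93: fwd
Round 5: pos4(id63) recv 93: fwd
Round 6: pos5(id74) recv 93: fwd
Round 7: pos6(id93) recv 93: ELECTED

Answer: 63,92,93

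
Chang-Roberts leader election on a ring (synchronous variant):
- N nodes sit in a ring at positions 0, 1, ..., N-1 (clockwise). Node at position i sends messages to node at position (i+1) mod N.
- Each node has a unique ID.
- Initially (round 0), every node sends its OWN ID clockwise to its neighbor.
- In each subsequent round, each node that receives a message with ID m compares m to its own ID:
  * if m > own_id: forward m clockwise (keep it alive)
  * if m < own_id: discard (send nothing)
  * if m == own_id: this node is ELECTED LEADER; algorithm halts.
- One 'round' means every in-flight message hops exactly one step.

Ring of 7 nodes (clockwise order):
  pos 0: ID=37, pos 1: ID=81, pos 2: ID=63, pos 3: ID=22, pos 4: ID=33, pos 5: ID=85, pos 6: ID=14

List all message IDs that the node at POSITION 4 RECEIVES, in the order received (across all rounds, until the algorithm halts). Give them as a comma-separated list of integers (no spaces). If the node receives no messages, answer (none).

Round 1: pos1(id81) recv 37: drop; pos2(id63) recv 81: fwd; pos3(id22) recv 63: fwd; pos4(id33) recv 22: drop; pos5(id85) recv 33: drop; pos6(id14) recv 85: fwd; pos0(id37) recv 14: drop
Round 2: pos3(id22) recv 81: fwd; pos4(id33) recv 63: fwd; pos0(id37) recv 85: fwd
Round 3: pos4(id33) recv 81: fwd; pos5(id85) recv 63: drop; pos1(id81) recv 85: fwd
Round 4: pos5(id85) recv 81: drop; pos2(id63) recv 85: fwd
Round 5: pos3(id22) recv 85: fwd
Round 6: pos4(id33) recv 85: fwd
Round 7: pos5(id85) recv 85: ELECTED

Answer: 22,63,81,85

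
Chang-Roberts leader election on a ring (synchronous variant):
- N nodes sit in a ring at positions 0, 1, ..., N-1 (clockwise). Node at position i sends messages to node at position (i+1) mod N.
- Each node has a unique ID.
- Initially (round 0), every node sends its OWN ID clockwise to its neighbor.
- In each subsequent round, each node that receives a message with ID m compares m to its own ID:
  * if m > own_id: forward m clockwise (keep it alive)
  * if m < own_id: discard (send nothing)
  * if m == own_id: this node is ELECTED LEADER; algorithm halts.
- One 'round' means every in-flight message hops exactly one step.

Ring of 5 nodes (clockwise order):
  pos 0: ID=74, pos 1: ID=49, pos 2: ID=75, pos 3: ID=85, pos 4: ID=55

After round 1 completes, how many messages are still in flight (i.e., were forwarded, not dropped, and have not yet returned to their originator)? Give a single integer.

Round 1: pos1(id49) recv 74: fwd; pos2(id75) recv 49: drop; pos3(id85) recv 75: drop; pos4(id55) recv 85: fwd; pos0(id74) recv 55: drop
After round 1: 2 messages still in flight

Answer: 2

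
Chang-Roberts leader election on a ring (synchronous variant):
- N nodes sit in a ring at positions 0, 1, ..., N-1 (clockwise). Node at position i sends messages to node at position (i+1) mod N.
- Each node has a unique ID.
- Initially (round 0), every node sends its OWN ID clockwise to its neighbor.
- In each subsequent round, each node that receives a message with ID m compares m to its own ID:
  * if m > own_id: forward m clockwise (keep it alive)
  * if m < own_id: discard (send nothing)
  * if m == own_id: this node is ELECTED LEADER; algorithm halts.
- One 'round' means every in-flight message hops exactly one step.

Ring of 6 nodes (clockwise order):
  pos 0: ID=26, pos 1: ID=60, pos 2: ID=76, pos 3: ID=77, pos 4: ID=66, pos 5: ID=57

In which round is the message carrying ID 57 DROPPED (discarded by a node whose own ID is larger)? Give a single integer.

Round 1: pos1(id60) recv 26: drop; pos2(id76) recv 60: drop; pos3(id77) recv 76: drop; pos4(id66) recv 77: fwd; pos5(id57) recv 66: fwd; pos0(id26) recv 57: fwd
Round 2: pos5(id57) recv 77: fwd; pos0(id26) recv 66: fwd; pos1(id60) recv 57: drop
Round 3: pos0(id26) recv 77: fwd; pos1(id60) recv 66: fwd
Round 4: pos1(id60) recv 77: fwd; pos2(id76) recv 66: drop
Round 5: pos2(id76) recv 77: fwd
Round 6: pos3(id77) recv 77: ELECTED
Message ID 57 originates at pos 5; dropped at pos 1 in round 2

Answer: 2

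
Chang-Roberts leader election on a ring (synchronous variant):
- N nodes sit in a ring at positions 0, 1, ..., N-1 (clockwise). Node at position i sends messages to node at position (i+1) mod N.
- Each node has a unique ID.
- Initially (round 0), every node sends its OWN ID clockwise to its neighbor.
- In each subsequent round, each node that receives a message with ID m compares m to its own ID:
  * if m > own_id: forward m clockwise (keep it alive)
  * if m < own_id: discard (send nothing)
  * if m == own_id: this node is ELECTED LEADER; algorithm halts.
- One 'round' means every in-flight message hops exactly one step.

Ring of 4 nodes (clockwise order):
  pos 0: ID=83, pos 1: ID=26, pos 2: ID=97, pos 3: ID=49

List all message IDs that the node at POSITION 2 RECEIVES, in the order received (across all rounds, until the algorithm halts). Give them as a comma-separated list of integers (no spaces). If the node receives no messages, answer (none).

Answer: 26,83,97

Derivation:
Round 1: pos1(id26) recv 83: fwd; pos2(id97) recv 26: drop; pos3(id49) recv 97: fwd; pos0(id83) recv 49: drop
Round 2: pos2(id97) recv 83: drop; pos0(id83) recv 97: fwd
Round 3: pos1(id26) recv 97: fwd
Round 4: pos2(id97) recv 97: ELECTED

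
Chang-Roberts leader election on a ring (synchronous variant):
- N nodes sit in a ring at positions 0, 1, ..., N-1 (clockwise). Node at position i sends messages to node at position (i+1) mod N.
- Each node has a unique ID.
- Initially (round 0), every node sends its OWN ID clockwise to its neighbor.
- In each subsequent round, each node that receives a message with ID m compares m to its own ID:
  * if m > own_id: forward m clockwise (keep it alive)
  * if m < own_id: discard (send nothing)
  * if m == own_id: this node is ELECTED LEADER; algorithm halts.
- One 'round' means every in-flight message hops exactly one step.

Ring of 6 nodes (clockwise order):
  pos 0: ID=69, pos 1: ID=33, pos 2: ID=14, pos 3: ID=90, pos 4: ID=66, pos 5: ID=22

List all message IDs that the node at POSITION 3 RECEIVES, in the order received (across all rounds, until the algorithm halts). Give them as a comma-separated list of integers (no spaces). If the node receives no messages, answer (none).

Answer: 14,33,69,90

Derivation:
Round 1: pos1(id33) recv 69: fwd; pos2(id14) recv 33: fwd; pos3(id90) recv 14: drop; pos4(id66) recv 90: fwd; pos5(id22) recv 66: fwd; pos0(id69) recv 22: drop
Round 2: pos2(id14) recv 69: fwd; pos3(id90) recv 33: drop; pos5(id22) recv 90: fwd; pos0(id69) recv 66: drop
Round 3: pos3(id90) recv 69: drop; pos0(id69) recv 90: fwd
Round 4: pos1(id33) recv 90: fwd
Round 5: pos2(id14) recv 90: fwd
Round 6: pos3(id90) recv 90: ELECTED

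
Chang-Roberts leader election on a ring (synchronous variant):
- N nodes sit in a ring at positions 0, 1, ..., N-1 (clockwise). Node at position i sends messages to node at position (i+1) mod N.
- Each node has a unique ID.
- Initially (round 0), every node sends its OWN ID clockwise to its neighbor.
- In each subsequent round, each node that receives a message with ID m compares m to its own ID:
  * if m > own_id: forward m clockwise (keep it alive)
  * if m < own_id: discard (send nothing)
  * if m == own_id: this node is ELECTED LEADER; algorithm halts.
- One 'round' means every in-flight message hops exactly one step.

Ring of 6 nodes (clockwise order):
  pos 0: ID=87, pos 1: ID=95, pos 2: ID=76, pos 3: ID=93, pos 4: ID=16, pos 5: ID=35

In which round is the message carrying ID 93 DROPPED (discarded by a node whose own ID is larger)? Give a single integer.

Round 1: pos1(id95) recv 87: drop; pos2(id76) recv 95: fwd; pos3(id93) recv 76: drop; pos4(id16) recv 93: fwd; pos5(id35) recv 16: drop; pos0(id87) recv 35: drop
Round 2: pos3(id93) recv 95: fwd; pos5(id35) recv 93: fwd
Round 3: pos4(id16) recv 95: fwd; pos0(id87) recv 93: fwd
Round 4: pos5(id35) recv 95: fwd; pos1(id95) recv 93: drop
Round 5: pos0(id87) recv 95: fwd
Round 6: pos1(id95) recv 95: ELECTED
Message ID 93 originates at pos 3; dropped at pos 1 in round 4

Answer: 4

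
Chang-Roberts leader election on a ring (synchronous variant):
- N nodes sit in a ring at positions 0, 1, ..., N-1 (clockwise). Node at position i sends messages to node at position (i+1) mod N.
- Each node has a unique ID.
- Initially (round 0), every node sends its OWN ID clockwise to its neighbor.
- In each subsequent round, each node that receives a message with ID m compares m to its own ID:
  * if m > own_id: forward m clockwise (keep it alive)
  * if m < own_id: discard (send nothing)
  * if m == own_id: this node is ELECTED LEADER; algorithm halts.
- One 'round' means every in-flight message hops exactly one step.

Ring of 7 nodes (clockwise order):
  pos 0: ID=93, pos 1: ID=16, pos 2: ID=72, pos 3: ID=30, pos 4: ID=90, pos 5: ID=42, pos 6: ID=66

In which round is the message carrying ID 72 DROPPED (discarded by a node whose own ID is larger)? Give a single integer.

Round 1: pos1(id16) recv 93: fwd; pos2(id72) recv 16: drop; pos3(id30) recv 72: fwd; pos4(id90) recv 30: drop; pos5(id42) recv 90: fwd; pos6(id66) recv 42: drop; pos0(id93) recv 66: drop
Round 2: pos2(id72) recv 93: fwd; pos4(id90) recv 72: drop; pos6(id66) recv 90: fwd
Round 3: pos3(id30) recv 93: fwd; pos0(id93) recv 90: drop
Round 4: pos4(id90) recv 93: fwd
Round 5: pos5(id42) recv 93: fwd
Round 6: pos6(id66) recv 93: fwd
Round 7: pos0(id93) recv 93: ELECTED
Message ID 72 originates at pos 2; dropped at pos 4 in round 2

Answer: 2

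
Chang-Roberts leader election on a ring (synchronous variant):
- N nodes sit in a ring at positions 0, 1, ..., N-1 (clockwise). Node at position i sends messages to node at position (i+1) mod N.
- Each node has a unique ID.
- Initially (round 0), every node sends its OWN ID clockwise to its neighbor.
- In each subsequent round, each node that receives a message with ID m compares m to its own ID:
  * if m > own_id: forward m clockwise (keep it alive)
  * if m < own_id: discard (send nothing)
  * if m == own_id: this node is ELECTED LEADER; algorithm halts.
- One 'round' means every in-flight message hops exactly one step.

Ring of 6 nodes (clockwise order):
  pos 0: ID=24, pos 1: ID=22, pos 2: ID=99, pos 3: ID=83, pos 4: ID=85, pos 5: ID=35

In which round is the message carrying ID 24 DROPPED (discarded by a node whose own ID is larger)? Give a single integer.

Round 1: pos1(id22) recv 24: fwd; pos2(id99) recv 22: drop; pos3(id83) recv 99: fwd; pos4(id85) recv 83: drop; pos5(id35) recv 85: fwd; pos0(id24) recv 35: fwd
Round 2: pos2(id99) recv 24: drop; pos4(id85) recv 99: fwd; pos0(id24) recv 85: fwd; pos1(id22) recv 35: fwd
Round 3: pos5(id35) recv 99: fwd; pos1(id22) recv 85: fwd; pos2(id99) recv 35: drop
Round 4: pos0(id24) recv 99: fwd; pos2(id99) recv 85: drop
Round 5: pos1(id22) recv 99: fwd
Round 6: pos2(id99) recv 99: ELECTED
Message ID 24 originates at pos 0; dropped at pos 2 in round 2

Answer: 2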